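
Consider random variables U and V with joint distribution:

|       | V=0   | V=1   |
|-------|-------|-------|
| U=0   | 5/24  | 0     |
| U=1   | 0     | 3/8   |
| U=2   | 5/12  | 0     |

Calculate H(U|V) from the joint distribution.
Marginal P(V) (column sums):
  P(V=0) = 5/24 + 0 + 5/12 = 5/8
  P(V=1) = 0 + 3/8 + 0 = 3/8

H(U|V) = -Σ P(U,V)·log₂ P(U|V), where P(U|V) = P(U,V) / P(V)
  (cells with P(U,V) = 0 contribute 0)
  (U=0,V=0): P(U|V) = (5/24)/(5/8) = 1/3;  -(5/24)·log₂(1/3) = 0.3302
  (U=1,V=1): P(U|V) = (3/8)/(3/8) = 1;  -(3/8)·log₂(1) = 0.0000
  (U=2,V=0): P(U|V) = (5/12)/(5/8) = 2/3;  -(5/12)·log₂(2/3) = 0.2437
H(U|V) = 0.3302 + 0.0000 + 0.2437
  = 0.5739 bits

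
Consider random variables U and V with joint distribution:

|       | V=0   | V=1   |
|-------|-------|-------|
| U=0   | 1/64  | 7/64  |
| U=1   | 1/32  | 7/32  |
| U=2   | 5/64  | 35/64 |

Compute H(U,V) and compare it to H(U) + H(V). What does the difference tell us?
Marginal P(U) (row sums):
  P(U=0) = 1/64 + 7/64 = 1/8
  P(U=1) = 1/32 + 7/32 = 1/4
  P(U=2) = 5/64 + 35/64 = 5/8
Marginal P(V) (column sums):
  P(V=0) = 1/64 + 1/32 + 5/64 = 1/8
  P(V=1) = 7/64 + 7/32 + 35/64 = 7/8

H(U,V) = -[(1/64)·log₂(1/64) + (7/64)·log₂(7/64) + (1/32)·log₂(1/32) + (7/32)·log₂(7/32) + (5/64)·log₂(5/64) + (35/64)·log₂(35/64)]
  = 0.0938 + 0.3492 + 0.1563 + 0.4796 + 0.2873 + 0.4762
  = 1.8424 bits
H(U) = -[(1/8)·log₂(1/8) + (1/4)·log₂(1/4) + (5/8)·log₂(5/8)]
  = 0.3750 + 0.5000 + 0.4238
  = 1.2988 bits
H(V) = -[(1/8)·log₂(1/8) + (7/8)·log₂(7/8)]
  = 0.3750 + 0.1686
  = 0.5436 bits

H(U) + H(V) = 1.2988 + 0.5436 = 1.8424 bits
Difference: H(U) + H(V) - H(U,V) = 1.8424 - 1.8424 = 0.0000 bits = I(U;V)

The difference is the mutual information; it is 0 here, so U and V are independent (the joint entropy equals the sum of the marginal entropies).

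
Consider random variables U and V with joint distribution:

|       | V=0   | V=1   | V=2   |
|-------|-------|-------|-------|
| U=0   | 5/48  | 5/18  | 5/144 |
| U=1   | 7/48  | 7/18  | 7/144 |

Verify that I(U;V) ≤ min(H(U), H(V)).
Marginal P(U) (row sums):
  P(U=0) = 5/48 + 5/18 + 5/144 = 5/12
  P(U=1) = 7/48 + 7/18 + 7/144 = 7/12
Marginal P(V) (column sums):
  P(V=0) = 5/48 + 7/48 = 1/4
  P(V=1) = 5/18 + 7/18 = 2/3
  P(V=2) = 5/144 + 7/144 = 1/12

H(U) = -[(5/12)·log₂(5/12) + (7/12)·log₂(7/12)]
  = 0.5263 + 0.4536
  = 0.9799 bits
H(V) = -[(1/4)·log₂(1/4) + (2/3)·log₂(2/3) + (1/12)·log₂(1/12)]
  = 0.5000 + 0.3900 + 0.2987
  = 1.1887 bits
H(U,V) = -[(5/48)·log₂(5/48) + (5/18)·log₂(5/18) + (5/144)·log₂(5/144) + (7/48)·log₂(7/48) + (7/18)·log₂(7/18) + (7/144)·log₂(7/144)]
  = 0.3399 + 0.5133 + 0.1683 + 0.4051 + 0.5299 + 0.2121
  = 2.1686 bits

I(U;V) = H(U) + H(V) - H(U,V)
  = 0.9799 + 1.1887 - 2.1686
  = 0.0000 bits

min(H(U), H(V)) = min(0.9799, 1.1887) = 0.9799 bits
Since 0.0000 ≤ 0.9799, the bound is satisfied ✓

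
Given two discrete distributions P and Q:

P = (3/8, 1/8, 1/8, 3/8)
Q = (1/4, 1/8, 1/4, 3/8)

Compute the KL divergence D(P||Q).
D(P||Q) = Σ P(i) log₂(P(i)/Q(i))
  i=0: (3/8) × log₂((3/8)/(1/4)) = (3/8) × log₂(3/2) = 0.2194
  i=1: (1/8) × log₂((1/8)/(1/8)) = (1/8) × log₂(1) = 0.0000
  i=2: (1/8) × log₂((1/8)/(1/4)) = (1/8) × log₂(1/2) = -0.1250
  i=3: (3/8) × log₂((3/8)/(3/8)) = (3/8) × log₂(1) = 0.0000
D(P||Q) = 0.2194 + 0.0000 - 0.1250 + 0.0000
  = 0.0944 bits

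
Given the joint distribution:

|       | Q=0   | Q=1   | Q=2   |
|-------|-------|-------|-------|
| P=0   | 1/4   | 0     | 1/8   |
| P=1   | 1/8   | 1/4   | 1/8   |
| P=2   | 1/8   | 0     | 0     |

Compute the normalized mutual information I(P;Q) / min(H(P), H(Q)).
Marginal P(P) (row sums):
  P(P=0) = 1/4 + 0 + 1/8 = 3/8
  P(P=1) = 1/8 + 1/4 + 1/8 = 1/2
  P(P=2) = 1/8 + 0 + 0 = 1/8
Marginal P(Q) (column sums):
  P(Q=0) = 1/4 + 1/8 + 1/8 = 1/2
  P(Q=1) = 0 + 1/4 + 0 = 1/4
  P(Q=2) = 1/8 + 1/8 + 0 = 1/4

H(P) = -[(3/8)·log₂(3/8) + (1/2)·log₂(1/2) + (1/8)·log₂(1/8)]
  = 0.5306 + 0.5000 + 0.3750
  = 1.4056 bits
H(Q) = -[(1/2)·log₂(1/2) + (1/4)·log₂(1/4) + (1/4)·log₂(1/4)]
  = 0.5000 + 0.5000 + 0.5000
  = 1.5000 bits
H(P,Q) = -[(1/4)·log₂(1/4) + (1/8)·log₂(1/8) + (1/8)·log₂(1/8) + (1/4)·log₂(1/4) + (1/8)·log₂(1/8) + (1/8)·log₂(1/8)]
  = 0.5000 + 0.3750 + 0.3750 + 0.5000 + 0.3750 + 0.3750
  = 2.5000 bits

I(P;Q) = H(P) + H(Q) - H(P,Q)
  = 1.4056 + 1.5000 - 2.5000
  = 0.4056 bits

min(H(P), H(Q)) = min(1.4056, 1.5000) = 1.4056 bits
Normalized MI = 0.4056 / 1.4056 = 0.2886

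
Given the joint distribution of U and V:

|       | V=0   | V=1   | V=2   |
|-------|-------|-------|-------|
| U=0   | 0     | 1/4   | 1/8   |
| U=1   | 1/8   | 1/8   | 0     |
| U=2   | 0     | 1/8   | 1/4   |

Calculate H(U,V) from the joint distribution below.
H(U,V) = -Σ P(U,V) log₂ P(U,V), summed over the non-zero cells:
H(U,V) = -[(1/4)·log₂(1/4) + (1/8)·log₂(1/8) + (1/8)·log₂(1/8) + (1/8)·log₂(1/8) + (1/8)·log₂(1/8) + (1/4)·log₂(1/4)]
  = 0.5000 + 0.3750 + 0.3750 + 0.3750 + 0.3750 + 0.5000
  = 2.5000 bits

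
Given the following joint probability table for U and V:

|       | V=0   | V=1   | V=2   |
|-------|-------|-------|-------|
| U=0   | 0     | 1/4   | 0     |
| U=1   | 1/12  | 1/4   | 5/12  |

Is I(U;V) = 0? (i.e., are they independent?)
Marginal P(U) (row sums):
  P(U=0) = 0 + 1/4 + 0 = 1/4
  P(U=1) = 1/12 + 1/4 + 5/12 = 3/4
Marginal P(V) (column sums):
  P(V=0) = 0 + 1/12 = 1/12
  P(V=1) = 1/4 + 1/4 = 1/2
  P(V=2) = 0 + 5/12 = 5/12

U and V are independent iff P(U=i,V=j) = P(U=i)·P(V=j) for every cell.
  P(U=0)·P(V=0) = 1/4 × 1/12 = 1/48, but P(U=0,V=0) = 0 ✗

No, U and V are not independent. Quantitatively, I(U;V) > 0:

H(U) = -[(1/4)·log₂(1/4) + (3/4)·log₂(3/4)]
  = 0.5000 + 0.3113
  = 0.8113 bits
H(V) = -[(1/12)·log₂(1/12) + (1/2)·log₂(1/2) + (5/12)·log₂(5/12)]
  = 0.2987 + 0.5000 + 0.5263
  = 1.3250 bits
H(U,V) = -[(1/4)·log₂(1/4) + (1/12)·log₂(1/12) + (1/4)·log₂(1/4) + (5/12)·log₂(5/12)]
  = 0.5000 + 0.2987 + 0.5000 + 0.5263
  = 1.8250 bits
I(U;V) = H(U) + H(V) - H(U,V) = 0.8113 + 1.3250 - 1.8250 = 0.3113 bits > 0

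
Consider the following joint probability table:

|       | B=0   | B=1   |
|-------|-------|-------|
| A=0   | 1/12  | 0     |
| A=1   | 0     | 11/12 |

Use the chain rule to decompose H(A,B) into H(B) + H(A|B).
By the chain rule: H(A,B) = H(B) + H(A|B)

Marginal P(B) (column sums):
  P(B=0) = 1/12 + 0 = 1/12
  P(B=1) = 0 + 11/12 = 11/12
H(B) = -[(1/12)·log₂(1/12) + (11/12)·log₂(11/12)]
  = 0.2987 + 0.1151
  = 0.4138 bits
H(A|B) = -Σ P(A,B)·log₂ P(A|B), where P(A|B) = P(A,B) / P(B)
  (cells with P(A,B) = 0 contribute 0)
  (A=0,B=0): P(A|B) = (1/12)/(1/12) = 1;  -(1/12)·log₂(1) = 0.0000
  (A=1,B=1): P(A|B) = (11/12)/(11/12) = 1;  -(11/12)·log₂(1) = 0.0000
H(A|B) = 0.0000 + 0.0000
  = 0.0000 bits

H(A,B) = H(B) + H(A|B) = 0.4138 + 0.0000 = 0.4138 bits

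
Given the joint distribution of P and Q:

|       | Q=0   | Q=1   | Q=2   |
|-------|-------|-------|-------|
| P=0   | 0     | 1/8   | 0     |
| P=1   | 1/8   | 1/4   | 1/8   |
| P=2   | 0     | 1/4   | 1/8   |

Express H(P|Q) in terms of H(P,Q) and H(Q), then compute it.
H(P|Q) = H(P,Q) - H(Q)

Marginal P(Q) (column sums):
  P(Q=0) = 0 + 1/8 + 0 = 1/8
  P(Q=1) = 1/8 + 1/4 + 1/4 = 5/8
  P(Q=2) = 0 + 1/8 + 1/8 = 1/4

H(P,Q) = -[(1/8)·log₂(1/8) + (1/8)·log₂(1/8) + (1/4)·log₂(1/4) + (1/8)·log₂(1/8) + (1/4)·log₂(1/4) + (1/8)·log₂(1/8)]
  = 0.3750 + 0.3750 + 0.5000 + 0.3750 + 0.5000 + 0.3750
  = 2.5000 bits
H(Q) = -[(1/8)·log₂(1/8) + (5/8)·log₂(5/8) + (1/4)·log₂(1/4)]
  = 0.3750 + 0.4238 + 0.5000
  = 1.2988 bits

H(P|Q) = 2.5000 - 1.2988 = 1.2012 bits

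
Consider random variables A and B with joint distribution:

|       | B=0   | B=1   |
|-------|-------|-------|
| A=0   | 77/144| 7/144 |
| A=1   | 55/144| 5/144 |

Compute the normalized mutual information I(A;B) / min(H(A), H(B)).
Marginal P(A) (row sums):
  P(A=0) = 77/144 + 7/144 = 7/12
  P(A=1) = 55/144 + 5/144 = 5/12
Marginal P(B) (column sums):
  P(B=0) = 77/144 + 55/144 = 11/12
  P(B=1) = 7/144 + 5/144 = 1/12

H(A) = -[(7/12)·log₂(7/12) + (5/12)·log₂(5/12)]
  = 0.4536 + 0.5263
  = 0.9799 bits
H(B) = -[(11/12)·log₂(11/12) + (1/12)·log₂(1/12)]
  = 0.1151 + 0.2987
  = 0.4138 bits
H(A,B) = -[(77/144)·log₂(77/144) + (7/144)·log₂(7/144) + (55/144)·log₂(55/144) + (5/144)·log₂(5/144)]
  = 0.4829 + 0.2121 + 0.5304 + 0.1683
  = 1.3937 bits

I(A;B) = H(A) + H(B) - H(A,B)
  = 0.9799 + 0.4138 - 1.3937
  = 0.0000 bits

min(H(A), H(B)) = min(0.9799, 0.4138) = 0.4138 bits
Normalized MI = 0.0000 / 0.4138 = 0.0000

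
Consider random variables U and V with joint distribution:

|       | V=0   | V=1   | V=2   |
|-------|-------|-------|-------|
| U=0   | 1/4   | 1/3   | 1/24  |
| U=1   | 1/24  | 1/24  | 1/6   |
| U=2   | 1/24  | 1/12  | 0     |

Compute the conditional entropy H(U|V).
Marginal P(V) (column sums):
  P(V=0) = 1/4 + 1/24 + 1/24 = 1/3
  P(V=1) = 1/3 + 1/24 + 1/12 = 11/24
  P(V=2) = 1/24 + 1/6 + 0 = 5/24

H(U|V) = -Σ P(U,V)·log₂ P(U|V), where P(U|V) = P(U,V) / P(V)
  (cells with P(U,V) = 0 contribute 0)
  (U=0,V=0): P(U|V) = (1/4)/(1/3) = 3/4;  -(1/4)·log₂(3/4) = 0.1038
  (U=0,V=1): P(U|V) = (1/3)/(11/24) = 8/11;  -(1/3)·log₂(8/11) = 0.1531
  (U=0,V=2): P(U|V) = (1/24)/(5/24) = 1/5;  -(1/24)·log₂(1/5) = 0.0967
  (U=1,V=0): P(U|V) = (1/24)/(1/3) = 1/8;  -(1/24)·log₂(1/8) = 0.1250
  (U=1,V=1): P(U|V) = (1/24)/(11/24) = 1/11;  -(1/24)·log₂(1/11) = 0.1441
  (U=1,V=2): P(U|V) = (1/6)/(5/24) = 4/5;  -(1/6)·log₂(4/5) = 0.0537
  (U=2,V=0): P(U|V) = (1/24)/(1/3) = 1/8;  -(1/24)·log₂(1/8) = 0.1250
  (U=2,V=1): P(U|V) = (1/12)/(11/24) = 2/11;  -(1/12)·log₂(2/11) = 0.2050
H(U|V) = 0.1038 + 0.1531 + 0.0967 + 0.1250 + 0.1441 + 0.0537 + 0.1250 + 0.2050
  = 1.0064 bits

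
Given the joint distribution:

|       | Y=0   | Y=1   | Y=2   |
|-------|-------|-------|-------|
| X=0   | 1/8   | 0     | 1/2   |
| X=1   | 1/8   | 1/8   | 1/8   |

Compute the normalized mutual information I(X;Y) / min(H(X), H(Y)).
Marginal P(X) (row sums):
  P(X=0) = 1/8 + 0 + 1/2 = 5/8
  P(X=1) = 1/8 + 1/8 + 1/8 = 3/8
Marginal P(Y) (column sums):
  P(Y=0) = 1/8 + 1/8 = 1/4
  P(Y=1) = 0 + 1/8 = 1/8
  P(Y=2) = 1/2 + 1/8 = 5/8

H(X) = -[(5/8)·log₂(5/8) + (3/8)·log₂(3/8)]
  = 0.4238 + 0.5306
  = 0.9544 bits
H(Y) = -[(1/4)·log₂(1/4) + (1/8)·log₂(1/8) + (5/8)·log₂(5/8)]
  = 0.5000 + 0.3750 + 0.4238
  = 1.2988 bits
H(X,Y) = -[(1/8)·log₂(1/8) + (1/2)·log₂(1/2) + (1/8)·log₂(1/8) + (1/8)·log₂(1/8) + (1/8)·log₂(1/8)]
  = 0.3750 + 0.5000 + 0.3750 + 0.3750 + 0.3750
  = 2.0000 bits

I(X;Y) = H(X) + H(Y) - H(X,Y)
  = 0.9544 + 1.2988 - 2.0000
  = 0.2532 bits

min(H(X), H(Y)) = min(0.9544, 1.2988) = 0.9544 bits
Normalized MI = 0.2532 / 0.9544 = 0.2653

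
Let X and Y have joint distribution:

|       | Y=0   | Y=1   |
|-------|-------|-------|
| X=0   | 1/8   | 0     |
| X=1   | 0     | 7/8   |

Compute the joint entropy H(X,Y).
H(X,Y) = -Σ P(X,Y) log₂ P(X,Y), summed over the non-zero cells:
H(X,Y) = -[(1/8)·log₂(1/8) + (7/8)·log₂(7/8)]
  = 0.3750 + 0.1686
  = 0.5436 bits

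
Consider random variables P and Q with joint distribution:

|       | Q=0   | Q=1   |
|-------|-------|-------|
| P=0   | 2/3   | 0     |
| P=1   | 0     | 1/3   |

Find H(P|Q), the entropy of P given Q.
Marginal P(Q) (column sums):
  P(Q=0) = 2/3 + 0 = 2/3
  P(Q=1) = 0 + 1/3 = 1/3

H(P|Q) = -Σ P(P,Q)·log₂ P(P|Q), where P(P|Q) = P(P,Q) / P(Q)
  (cells with P(P,Q) = 0 contribute 0)
  (P=0,Q=0): P(P|Q) = (2/3)/(2/3) = 1;  -(2/3)·log₂(1) = 0.0000
  (P=1,Q=1): P(P|Q) = (1/3)/(1/3) = 1;  -(1/3)·log₂(1) = 0.0000
H(P|Q) = 0.0000 + 0.0000
  = 0.0000 bits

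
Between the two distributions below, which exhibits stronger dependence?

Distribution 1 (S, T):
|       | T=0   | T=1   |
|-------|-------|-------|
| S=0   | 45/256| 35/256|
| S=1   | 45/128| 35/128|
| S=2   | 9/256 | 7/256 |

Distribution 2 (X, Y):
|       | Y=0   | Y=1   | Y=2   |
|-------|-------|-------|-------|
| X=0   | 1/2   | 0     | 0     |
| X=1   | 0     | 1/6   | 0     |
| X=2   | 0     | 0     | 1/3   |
Distribution 1 (S, T):
Marginal P(S) (row sums):
  P(S=0) = 45/256 + 35/256 = 5/16
  P(S=1) = 45/128 + 35/128 = 5/8
  P(S=2) = 9/256 + 7/256 = 1/16
Marginal P(T) (column sums):
  P(T=0) = 45/256 + 45/128 + 9/256 = 9/16
  P(T=1) = 35/256 + 35/128 + 7/256 = 7/16

H(S) = -[(5/16)·log₂(5/16) + (5/8)·log₂(5/8) + (1/16)·log₂(1/16)]
  = 0.5244 + 0.4238 + 0.2500
  = 1.1982 bits
H(T) = -[(9/16)·log₂(9/16) + (7/16)·log₂(7/16)]
  = 0.4669 + 0.5218
  = 0.9887 bits
H(S,T) = -[(45/256)·log₂(45/256) + (35/256)·log₂(35/256) + (45/128)·log₂(45/128) + (35/128)·log₂(35/128) + (9/256)·log₂(9/256) + (7/256)·log₂(7/256)]
  = 0.4409 + 0.3925 + 0.5302 + 0.5115 + 0.1698 + 0.1420
  = 2.1869 bits

I(S;T) = H(S) + H(T) - H(S,T)
  = 1.1982 + 0.9887 - 2.1869
  = 0.0000 bits

Distribution 2 (X, Y):
Marginal P(X) (row sums):
  P(X=0) = 1/2 + 0 + 0 = 1/2
  P(X=1) = 0 + 1/6 + 0 = 1/6
  P(X=2) = 0 + 0 + 1/3 = 1/3
Marginal P(Y) (column sums):
  P(Y=0) = 1/2 + 0 + 0 = 1/2
  P(Y=1) = 0 + 1/6 + 0 = 1/6
  P(Y=2) = 0 + 0 + 1/3 = 1/3

H(X) = -[(1/2)·log₂(1/2) + (1/6)·log₂(1/6) + (1/3)·log₂(1/3)]
  = 0.5000 + 0.4308 + 0.5283
  = 1.4591 bits
H(Y) = -[(1/2)·log₂(1/2) + (1/6)·log₂(1/6) + (1/3)·log₂(1/3)]
  = 0.5000 + 0.4308 + 0.5283
  = 1.4591 bits
H(X,Y) = -[(1/2)·log₂(1/2) + (1/6)·log₂(1/6) + (1/3)·log₂(1/3)]
  = 0.5000 + 0.4308 + 0.5283
  = 1.4591 bits

I(X;Y) = H(X) + H(Y) - H(X,Y)
  = 1.4591 + 1.4591 - 1.4591
  = 1.4591 bits

I(X;Y) = 1.4591 bits > I(S;T) = 0.0000 bits, so (X, Y) has the higher mutual information (stronger dependence).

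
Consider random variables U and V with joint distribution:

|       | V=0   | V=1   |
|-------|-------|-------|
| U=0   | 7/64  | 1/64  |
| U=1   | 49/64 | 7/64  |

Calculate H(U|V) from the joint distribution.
Marginal P(V) (column sums):
  P(V=0) = 7/64 + 49/64 = 7/8
  P(V=1) = 1/64 + 7/64 = 1/8

H(U|V) = -Σ P(U,V)·log₂ P(U|V), where P(U|V) = P(U,V) / P(V)
  (U=0,V=0): P(U|V) = (7/64)/(7/8) = 1/8;  -(7/64)·log₂(1/8) = 0.3281
  (U=0,V=1): P(U|V) = (1/64)/(1/8) = 1/8;  -(1/64)·log₂(1/8) = 0.0469
  (U=1,V=0): P(U|V) = (49/64)/(7/8) = 7/8;  -(49/64)·log₂(7/8) = 0.1475
  (U=1,V=1): P(U|V) = (7/64)/(1/8) = 7/8;  -(7/64)·log₂(7/8) = 0.0211
H(U|V) = 0.3281 + 0.0469 + 0.1475 + 0.0211
  = 0.5436 bits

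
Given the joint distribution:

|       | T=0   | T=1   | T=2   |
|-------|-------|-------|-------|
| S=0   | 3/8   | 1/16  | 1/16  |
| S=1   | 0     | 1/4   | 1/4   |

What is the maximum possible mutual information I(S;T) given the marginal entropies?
The upper bound on mutual information is I(S;T) ≤ min(H(S), H(T)).

Marginal P(S) (row sums):
  P(S=0) = 3/8 + 1/16 + 1/16 = 1/2
  P(S=1) = 0 + 1/4 + 1/4 = 1/2
Marginal P(T) (column sums):
  P(T=0) = 3/8 + 0 = 3/8
  P(T=1) = 1/16 + 1/4 = 5/16
  P(T=2) = 1/16 + 1/4 = 5/16

H(S) = -[(1/2)·log₂(1/2) + (1/2)·log₂(1/2)]
  = 0.5000 + 0.5000
  = 1.0000 bits
H(T) = -[(3/8)·log₂(3/8) + (5/16)·log₂(5/16) + (5/16)·log₂(5/16)]
  = 0.5306 + 0.5244 + 0.5244
  = 1.5794 bits

Maximum possible I(S;T) = min(1.0000, 1.5794) = 1.0000 bits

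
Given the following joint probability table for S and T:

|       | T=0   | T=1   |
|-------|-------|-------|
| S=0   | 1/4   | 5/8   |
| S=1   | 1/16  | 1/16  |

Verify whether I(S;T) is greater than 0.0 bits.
Marginal P(S) (row sums):
  P(S=0) = 1/4 + 5/8 = 7/8
  P(S=1) = 1/16 + 1/16 = 1/8
Marginal P(T) (column sums):
  P(T=0) = 1/4 + 1/16 = 5/16
  P(T=1) = 5/8 + 1/16 = 11/16

H(S) = -[(7/8)·log₂(7/8) + (1/8)·log₂(1/8)]
  = 0.1686 + 0.3750
  = 0.5436 bits
H(T) = -[(5/16)·log₂(5/16) + (11/16)·log₂(11/16)]
  = 0.5244 + 0.3716
  = 0.8960 bits
H(S,T) = -[(1/4)·log₂(1/4) + (5/8)·log₂(5/8) + (1/16)·log₂(1/16) + (1/16)·log₂(1/16)]
  = 0.5000 + 0.4238 + 0.2500 + 0.2500
  = 1.4238 bits

I(S;T) = H(S) + H(T) - H(S,T)
  = 0.5436 + 0.8960 - 1.4238
  = 0.0158 bits

Yes. I(S;T) = 0.0158 bits, which is > 0.0 bits.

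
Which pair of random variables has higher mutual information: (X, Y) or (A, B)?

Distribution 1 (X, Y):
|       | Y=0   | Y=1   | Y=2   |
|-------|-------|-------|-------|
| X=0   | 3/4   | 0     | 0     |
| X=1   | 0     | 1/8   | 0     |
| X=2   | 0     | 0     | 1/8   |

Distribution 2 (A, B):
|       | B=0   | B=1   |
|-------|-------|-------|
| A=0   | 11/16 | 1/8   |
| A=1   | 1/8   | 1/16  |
Distribution 1 (X, Y):
Marginal P(X) (row sums):
  P(X=0) = 3/4 + 0 + 0 = 3/4
  P(X=1) = 0 + 1/8 + 0 = 1/8
  P(X=2) = 0 + 0 + 1/8 = 1/8
Marginal P(Y) (column sums):
  P(Y=0) = 3/4 + 0 + 0 = 3/4
  P(Y=1) = 0 + 1/8 + 0 = 1/8
  P(Y=2) = 0 + 0 + 1/8 = 1/8

H(X) = -[(3/4)·log₂(3/4) + (1/8)·log₂(1/8) + (1/8)·log₂(1/8)]
  = 0.3113 + 0.3750 + 0.3750
  = 1.0613 bits
H(Y) = -[(3/4)·log₂(3/4) + (1/8)·log₂(1/8) + (1/8)·log₂(1/8)]
  = 0.3113 + 0.3750 + 0.3750
  = 1.0613 bits
H(X,Y) = -[(3/4)·log₂(3/4) + (1/8)·log₂(1/8) + (1/8)·log₂(1/8)]
  = 0.3113 + 0.3750 + 0.3750
  = 1.0613 bits

I(X;Y) = H(X) + H(Y) - H(X,Y)
  = 1.0613 + 1.0613 - 1.0613
  = 1.0613 bits

Distribution 2 (A, B):
Marginal P(A) (row sums):
  P(A=0) = 11/16 + 1/8 = 13/16
  P(A=1) = 1/8 + 1/16 = 3/16
Marginal P(B) (column sums):
  P(B=0) = 11/16 + 1/8 = 13/16
  P(B=1) = 1/8 + 1/16 = 3/16

H(A) = -[(13/16)·log₂(13/16) + (3/16)·log₂(3/16)]
  = 0.2434 + 0.4528
  = 0.6962 bits
H(B) = -[(13/16)·log₂(13/16) + (3/16)·log₂(3/16)]
  = 0.2434 + 0.4528
  = 0.6962 bits
H(A,B) = -[(11/16)·log₂(11/16) + (1/8)·log₂(1/8) + (1/8)·log₂(1/8) + (1/16)·log₂(1/16)]
  = 0.3716 + 0.3750 + 0.3750 + 0.2500
  = 1.3716 bits

I(A;B) = H(A) + H(B) - H(A,B)
  = 0.6962 + 0.6962 - 1.3716
  = 0.0208 bits

I(X;Y) = 1.0613 bits > I(A;B) = 0.0208 bits, so (X, Y) has the higher mutual information (stronger dependence).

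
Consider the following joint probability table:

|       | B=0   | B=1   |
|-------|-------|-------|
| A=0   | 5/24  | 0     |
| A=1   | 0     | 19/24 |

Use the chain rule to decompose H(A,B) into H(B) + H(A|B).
By the chain rule: H(A,B) = H(B) + H(A|B)

Marginal P(B) (column sums):
  P(B=0) = 5/24 + 0 = 5/24
  P(B=1) = 0 + 19/24 = 19/24
H(B) = -[(5/24)·log₂(5/24) + (19/24)·log₂(19/24)]
  = 0.4715 + 0.2668
  = 0.7383 bits
H(A|B) = -Σ P(A,B)·log₂ P(A|B), where P(A|B) = P(A,B) / P(B)
  (cells with P(A,B) = 0 contribute 0)
  (A=0,B=0): P(A|B) = (5/24)/(5/24) = 1;  -(5/24)·log₂(1) = 0.0000
  (A=1,B=1): P(A|B) = (19/24)/(19/24) = 1;  -(19/24)·log₂(1) = 0.0000
H(A|B) = 0.0000 + 0.0000
  = 0.0000 bits

H(A,B) = H(B) + H(A|B) = 0.7383 + 0.0000 = 0.7383 bits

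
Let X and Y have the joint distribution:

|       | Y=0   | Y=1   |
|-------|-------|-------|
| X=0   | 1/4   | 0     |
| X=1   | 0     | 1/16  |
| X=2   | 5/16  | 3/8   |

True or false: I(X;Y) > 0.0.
Marginal P(X) (row sums):
  P(X=0) = 1/4 + 0 = 1/4
  P(X=1) = 0 + 1/16 = 1/16
  P(X=2) = 5/16 + 3/8 = 11/16
Marginal P(Y) (column sums):
  P(Y=0) = 1/4 + 0 + 5/16 = 9/16
  P(Y=1) = 0 + 1/16 + 3/8 = 7/16

H(X) = -[(1/4)·log₂(1/4) + (1/16)·log₂(1/16) + (11/16)·log₂(11/16)]
  = 0.5000 + 0.2500 + 0.3716
  = 1.1216 bits
H(Y) = -[(9/16)·log₂(9/16) + (7/16)·log₂(7/16)]
  = 0.4669 + 0.5218
  = 0.9887 bits
H(X,Y) = -[(1/4)·log₂(1/4) + (1/16)·log₂(1/16) + (5/16)·log₂(5/16) + (3/8)·log₂(3/8)]
  = 0.5000 + 0.2500 + 0.5244 + 0.5306
  = 1.8050 bits

I(X;Y) = H(X) + H(Y) - H(X,Y)
  = 1.1216 + 0.9887 - 1.8050
  = 0.3053 bits

True. I(X;Y) = 0.3053 bits, which is > 0.0 bits.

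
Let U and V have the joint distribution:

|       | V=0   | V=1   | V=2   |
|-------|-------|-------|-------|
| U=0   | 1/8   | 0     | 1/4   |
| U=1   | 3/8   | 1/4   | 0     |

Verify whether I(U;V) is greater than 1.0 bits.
Marginal P(U) (row sums):
  P(U=0) = 1/8 + 0 + 1/4 = 3/8
  P(U=1) = 3/8 + 1/4 + 0 = 5/8
Marginal P(V) (column sums):
  P(V=0) = 1/8 + 3/8 = 1/2
  P(V=1) = 0 + 1/4 = 1/4
  P(V=2) = 1/4 + 0 = 1/4

H(U) = -[(3/8)·log₂(3/8) + (5/8)·log₂(5/8)]
  = 0.5306 + 0.4238
  = 0.9544 bits
H(V) = -[(1/2)·log₂(1/2) + (1/4)·log₂(1/4) + (1/4)·log₂(1/4)]
  = 0.5000 + 0.5000 + 0.5000
  = 1.5000 bits
H(U,V) = -[(1/8)·log₂(1/8) + (1/4)·log₂(1/4) + (3/8)·log₂(3/8) + (1/4)·log₂(1/4)]
  = 0.3750 + 0.5000 + 0.5306 + 0.5000
  = 1.9056 bits

I(U;V) = H(U) + H(V) - H(U,V)
  = 0.9544 + 1.5000 - 1.9056
  = 0.5488 bits

No. I(U;V) = 0.5488 bits, which is ≤ 1.0 bits.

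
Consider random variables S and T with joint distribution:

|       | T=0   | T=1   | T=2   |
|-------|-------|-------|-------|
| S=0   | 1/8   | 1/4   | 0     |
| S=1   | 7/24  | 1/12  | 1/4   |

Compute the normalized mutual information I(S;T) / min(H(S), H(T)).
Marginal P(S) (row sums):
  P(S=0) = 1/8 + 1/4 + 0 = 3/8
  P(S=1) = 7/24 + 1/12 + 1/4 = 5/8
Marginal P(T) (column sums):
  P(T=0) = 1/8 + 7/24 = 5/12
  P(T=1) = 1/4 + 1/12 = 1/3
  P(T=2) = 0 + 1/4 = 1/4

H(S) = -[(3/8)·log₂(3/8) + (5/8)·log₂(5/8)]
  = 0.5306 + 0.4238
  = 0.9544 bits
H(T) = -[(5/12)·log₂(5/12) + (1/3)·log₂(1/3) + (1/4)·log₂(1/4)]
  = 0.5263 + 0.5283 + 0.5000
  = 1.5546 bits
H(S,T) = -[(1/8)·log₂(1/8) + (1/4)·log₂(1/4) + (7/24)·log₂(7/24) + (1/12)·log₂(1/12) + (1/4)·log₂(1/4)]
  = 0.3750 + 0.5000 + 0.5185 + 0.2987 + 0.5000
  = 2.1922 bits

I(S;T) = H(S) + H(T) - H(S,T)
  = 0.9544 + 1.5546 - 2.1922
  = 0.3168 bits

min(H(S), H(T)) = min(0.9544, 1.5546) = 0.9544 bits
Normalized MI = 0.3168 / 0.9544 = 0.3319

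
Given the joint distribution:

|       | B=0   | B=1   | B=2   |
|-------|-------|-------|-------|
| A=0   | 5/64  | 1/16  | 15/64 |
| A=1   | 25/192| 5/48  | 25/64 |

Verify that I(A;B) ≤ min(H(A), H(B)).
Marginal P(A) (row sums):
  P(A=0) = 5/64 + 1/16 + 15/64 = 3/8
  P(A=1) = 25/192 + 5/48 + 25/64 = 5/8
Marginal P(B) (column sums):
  P(B=0) = 5/64 + 25/192 = 5/24
  P(B=1) = 1/16 + 5/48 = 1/6
  P(B=2) = 15/64 + 25/64 = 5/8

H(A) = -[(3/8)·log₂(3/8) + (5/8)·log₂(5/8)]
  = 0.5306 + 0.4238
  = 0.9544 bits
H(B) = -[(5/24)·log₂(5/24) + (1/6)·log₂(1/6) + (5/8)·log₂(5/8)]
  = 0.4715 + 0.4308 + 0.4238
  = 1.3261 bits
H(A,B) = -[(5/64)·log₂(5/64) + (1/16)·log₂(1/16) + (15/64)·log₂(15/64) + (25/192)·log₂(25/192) + (5/48)·log₂(5/48) + (25/64)·log₂(25/64)]
  = 0.2873 + 0.2500 + 0.4906 + 0.3830 + 0.3399 + 0.5297
  = 2.2805 bits

I(A;B) = H(A) + H(B) - H(A,B)
  = 0.9544 + 1.3261 - 2.2805
  = 0.0000 bits

min(H(A), H(B)) = min(0.9544, 1.3261) = 0.9544 bits
Since 0.0000 ≤ 0.9544, the bound is satisfied ✓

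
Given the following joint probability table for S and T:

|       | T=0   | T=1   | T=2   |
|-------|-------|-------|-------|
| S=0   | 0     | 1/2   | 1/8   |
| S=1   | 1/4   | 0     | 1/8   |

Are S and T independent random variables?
Marginal P(S) (row sums):
  P(S=0) = 0 + 1/2 + 1/8 = 5/8
  P(S=1) = 1/4 + 0 + 1/8 = 3/8
Marginal P(T) (column sums):
  P(T=0) = 0 + 1/4 = 1/4
  P(T=1) = 1/2 + 0 = 1/2
  P(T=2) = 1/8 + 1/8 = 1/4

S and T are independent iff P(S=i,T=j) = P(S=i)·P(T=j) for every cell.
  P(S=0)·P(T=0) = 5/8 × 1/4 = 5/32, but P(S=0,T=0) = 0 ✗

No, S and T are not independent. Quantitatively, I(S;T) > 0:

H(S) = -[(5/8)·log₂(5/8) + (3/8)·log₂(3/8)]
  = 0.4238 + 0.5306
  = 0.9544 bits
H(T) = -[(1/4)·log₂(1/4) + (1/2)·log₂(1/2) + (1/4)·log₂(1/4)]
  = 0.5000 + 0.5000 + 0.5000
  = 1.5000 bits
H(S,T) = -[(1/2)·log₂(1/2) + (1/8)·log₂(1/8) + (1/4)·log₂(1/4) + (1/8)·log₂(1/8)]
  = 0.5000 + 0.3750 + 0.5000 + 0.3750
  = 1.7500 bits
I(S;T) = H(S) + H(T) - H(S,T) = 0.9544 + 1.5000 - 1.7500 = 0.7044 bits > 0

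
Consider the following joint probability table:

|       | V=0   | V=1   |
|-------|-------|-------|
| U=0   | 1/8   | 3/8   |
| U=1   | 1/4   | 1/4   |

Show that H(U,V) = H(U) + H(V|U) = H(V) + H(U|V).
Marginal P(U) (row sums):
  P(U=0) = 1/8 + 3/8 = 1/2
  P(U=1) = 1/4 + 1/4 = 1/2
Marginal P(V) (column sums):
  P(V=0) = 1/8 + 1/4 = 3/8
  P(V=1) = 3/8 + 1/4 = 5/8

Decomposition 1: H(U) + H(V|U)
H(U) = -[(1/2)·log₂(1/2) + (1/2)·log₂(1/2)]
  = 0.5000 + 0.5000
  = 1.0000 bits
H(V|U) = -Σ P(U,V)·log₂ P(V|U), where P(V|U) = P(U,V) / P(U)
  (U=0,V=0): P(V|U) = (1/8)/(1/2) = 1/4;  -(1/8)·log₂(1/4) = 0.2500
  (U=0,V=1): P(V|U) = (3/8)/(1/2) = 3/4;  -(3/8)·log₂(3/4) = 0.1556
  (U=1,V=0): P(V|U) = (1/4)/(1/2) = 1/2;  -(1/4)·log₂(1/2) = 0.2500
  (U=1,V=1): P(V|U) = (1/4)/(1/2) = 1/2;  -(1/4)·log₂(1/2) = 0.2500
H(V|U) = 0.2500 + 0.1556 + 0.2500 + 0.2500
  = 0.9056 bits
H(U) + H(V|U) = 1.0000 + 0.9056 = 1.9056 bits

Decomposition 2: H(V) + H(U|V)
H(V) = -[(3/8)·log₂(3/8) + (5/8)·log₂(5/8)]
  = 0.5306 + 0.4238
  = 0.9544 bits
H(U|V) = -Σ P(U,V)·log₂ P(U|V), where P(U|V) = P(U,V) / P(V)
  (U=0,V=0): P(U|V) = (1/8)/(3/8) = 1/3;  -(1/8)·log₂(1/3) = 0.1981
  (U=0,V=1): P(U|V) = (3/8)/(5/8) = 3/5;  -(3/8)·log₂(3/5) = 0.2764
  (U=1,V=0): P(U|V) = (1/4)/(3/8) = 2/3;  -(1/4)·log₂(2/3) = 0.1462
  (U=1,V=1): P(U|V) = (1/4)/(5/8) = 2/5;  -(1/4)·log₂(2/5) = 0.3305
H(U|V) = 0.1981 + 0.2764 + 0.1462 + 0.3305
  = 0.9512 bits
H(V) + H(U|V) = 0.9544 + 0.9512 = 1.9056 bits

Direct computation of the joint entropy:
H(U,V) = -[(1/8)·log₂(1/8) + (3/8)·log₂(3/8) + (1/4)·log₂(1/4) + (1/4)·log₂(1/4)]
  = 0.3750 + 0.5306 + 0.5000 + 0.5000
  = 1.9056 bits

All three agree: H(U,V) = 1.9056 bits ✓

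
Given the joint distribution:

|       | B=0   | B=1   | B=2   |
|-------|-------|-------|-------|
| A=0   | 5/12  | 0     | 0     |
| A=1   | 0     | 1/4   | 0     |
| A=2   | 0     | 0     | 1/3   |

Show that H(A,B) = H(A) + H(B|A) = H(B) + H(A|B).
Marginal P(A) (row sums):
  P(A=0) = 5/12 + 0 + 0 = 5/12
  P(A=1) = 0 + 1/4 + 0 = 1/4
  P(A=2) = 0 + 0 + 1/3 = 1/3
Marginal P(B) (column sums):
  P(B=0) = 5/12 + 0 + 0 = 5/12
  P(B=1) = 0 + 1/4 + 0 = 1/4
  P(B=2) = 0 + 0 + 1/3 = 1/3

Decomposition 1: H(A) + H(B|A)
H(A) = -[(5/12)·log₂(5/12) + (1/4)·log₂(1/4) + (1/3)·log₂(1/3)]
  = 0.5263 + 0.5000 + 0.5283
  = 1.5546 bits
H(B|A) = -Σ P(A,B)·log₂ P(B|A), where P(B|A) = P(A,B) / P(A)
  (cells with P(A,B) = 0 contribute 0)
  (A=0,B=0): P(B|A) = (5/12)/(5/12) = 1;  -(5/12)·log₂(1) = 0.0000
  (A=1,B=1): P(B|A) = (1/4)/(1/4) = 1;  -(1/4)·log₂(1) = 0.0000
  (A=2,B=2): P(B|A) = (1/3)/(1/3) = 1;  -(1/3)·log₂(1) = 0.0000
H(B|A) = 0.0000 + 0.0000 + 0.0000
  = 0.0000 bits
H(A) + H(B|A) = 1.5546 + 0.0000 = 1.5546 bits

Decomposition 2: H(B) + H(A|B)
H(B) = -[(5/12)·log₂(5/12) + (1/4)·log₂(1/4) + (1/3)·log₂(1/3)]
  = 0.5263 + 0.5000 + 0.5283
  = 1.5546 bits
H(A|B) = -Σ P(A,B)·log₂ P(A|B), where P(A|B) = P(A,B) / P(B)
  (cells with P(A,B) = 0 contribute 0)
  (A=0,B=0): P(A|B) = (5/12)/(5/12) = 1;  -(5/12)·log₂(1) = 0.0000
  (A=1,B=1): P(A|B) = (1/4)/(1/4) = 1;  -(1/4)·log₂(1) = 0.0000
  (A=2,B=2): P(A|B) = (1/3)/(1/3) = 1;  -(1/3)·log₂(1) = 0.0000
H(A|B) = 0.0000 + 0.0000 + 0.0000
  = 0.0000 bits
H(B) + H(A|B) = 1.5546 + 0.0000 = 1.5546 bits

Direct computation of the joint entropy:
H(A,B) = -[(5/12)·log₂(5/12) + (1/4)·log₂(1/4) + (1/3)·log₂(1/3)]
  = 0.5263 + 0.5000 + 0.5283
  = 1.5546 bits

All three agree: H(A,B) = 1.5546 bits ✓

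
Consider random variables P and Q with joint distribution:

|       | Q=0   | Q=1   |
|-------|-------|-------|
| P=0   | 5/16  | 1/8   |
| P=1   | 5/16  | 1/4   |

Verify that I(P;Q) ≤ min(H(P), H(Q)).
Marginal P(P) (row sums):
  P(P=0) = 5/16 + 1/8 = 7/16
  P(P=1) = 5/16 + 1/4 = 9/16
Marginal P(Q) (column sums):
  P(Q=0) = 5/16 + 5/16 = 5/8
  P(Q=1) = 1/8 + 1/4 = 3/8

H(P) = -[(7/16)·log₂(7/16) + (9/16)·log₂(9/16)]
  = 0.5218 + 0.4669
  = 0.9887 bits
H(Q) = -[(5/8)·log₂(5/8) + (3/8)·log₂(3/8)]
  = 0.4238 + 0.5306
  = 0.9544 bits
H(P,Q) = -[(5/16)·log₂(5/16) + (1/8)·log₂(1/8) + (5/16)·log₂(5/16) + (1/4)·log₂(1/4)]
  = 0.5244 + 0.3750 + 0.5244 + 0.5000
  = 1.9238 bits

I(P;Q) = H(P) + H(Q) - H(P,Q)
  = 0.9887 + 0.9544 - 1.9238
  = 0.0193 bits

min(H(P), H(Q)) = min(0.9887, 0.9544) = 0.9544 bits
Since 0.0193 ≤ 0.9544, the bound is satisfied ✓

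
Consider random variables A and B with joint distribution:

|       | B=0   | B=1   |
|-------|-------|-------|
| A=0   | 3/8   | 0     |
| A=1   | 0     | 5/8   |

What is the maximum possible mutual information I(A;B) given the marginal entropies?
The upper bound on mutual information is I(A;B) ≤ min(H(A), H(B)).

Marginal P(A) (row sums):
  P(A=0) = 3/8 + 0 = 3/8
  P(A=1) = 0 + 5/8 = 5/8
Marginal P(B) (column sums):
  P(B=0) = 3/8 + 0 = 3/8
  P(B=1) = 0 + 5/8 = 5/8

H(A) = -[(3/8)·log₂(3/8) + (5/8)·log₂(5/8)]
  = 0.5306 + 0.4238
  = 0.9544 bits
H(B) = -[(3/8)·log₂(3/8) + (5/8)·log₂(5/8)]
  = 0.5306 + 0.4238
  = 0.9544 bits

Maximum possible I(A;B) = min(0.9544, 0.9544) = 0.9544 bits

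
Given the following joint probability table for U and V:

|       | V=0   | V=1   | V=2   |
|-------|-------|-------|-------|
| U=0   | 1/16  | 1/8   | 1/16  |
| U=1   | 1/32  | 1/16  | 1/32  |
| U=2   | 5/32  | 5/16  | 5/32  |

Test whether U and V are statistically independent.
Marginal P(U) (row sums):
  P(U=0) = 1/16 + 1/8 + 1/16 = 1/4
  P(U=1) = 1/32 + 1/16 + 1/32 = 1/8
  P(U=2) = 5/32 + 5/16 + 5/32 = 5/8
Marginal P(V) (column sums):
  P(V=0) = 1/16 + 1/32 + 5/32 = 1/4
  P(V=1) = 1/8 + 1/16 + 5/16 = 1/2
  P(V=2) = 1/16 + 1/32 + 5/32 = 1/4

U and V are independent iff P(U=i,V=j) = P(U=i)·P(V=j) for every cell.
  P(U=0)·P(V=0) = 1/4 × 1/4 = 1/16 = P(U=0,V=0) ✓
  P(U=0)·P(V=1) = 1/4 × 1/2 = 1/8 = P(U=0,V=1) ✓
  P(U=0)·P(V=2) = 1/4 × 1/4 = 1/16 = P(U=0,V=2) ✓
  P(U=1)·P(V=0) = 1/8 × 1/4 = 1/32 = P(U=1,V=0) ✓
  P(U=1)·P(V=1) = 1/8 × 1/2 = 1/16 = P(U=1,V=1) ✓
  P(U=1)·P(V=2) = 1/8 × 1/4 = 1/32 = P(U=1,V=2) ✓
  P(U=2)·P(V=0) = 5/8 × 1/4 = 5/32 = P(U=2,V=0) ✓
  P(U=2)·P(V=1) = 5/8 × 1/2 = 5/16 = P(U=2,V=1) ✓
  P(U=2)·P(V=2) = 5/8 × 1/4 = 5/32 = P(U=2,V=2) ✓

Yes, U and V are independent: every cell factors, so I(U;V) = 0 bits.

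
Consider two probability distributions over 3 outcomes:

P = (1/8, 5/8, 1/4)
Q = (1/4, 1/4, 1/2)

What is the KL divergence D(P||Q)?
D(P||Q) = Σ P(i) log₂(P(i)/Q(i))
  i=0: (1/8) × log₂((1/8)/(1/4)) = (1/8) × log₂(1/2) = -0.1250
  i=1: (5/8) × log₂((5/8)/(1/4)) = (5/8) × log₂(5/2) = 0.8262
  i=2: (1/4) × log₂((1/4)/(1/2)) = (1/4) × log₂(1/2) = -0.2500
D(P||Q) = -0.1250 + 0.8262 - 0.2500
  = 0.4512 bits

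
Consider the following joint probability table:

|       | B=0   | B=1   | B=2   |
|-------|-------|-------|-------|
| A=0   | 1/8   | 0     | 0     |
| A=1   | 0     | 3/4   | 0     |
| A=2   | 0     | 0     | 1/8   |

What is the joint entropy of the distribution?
H(A,B) = -Σ P(A,B) log₂ P(A,B), summed over the non-zero cells:
H(A,B) = -[(1/8)·log₂(1/8) + (3/4)·log₂(3/4) + (1/8)·log₂(1/8)]
  = 0.3750 + 0.3113 + 0.3750
  = 1.0613 bits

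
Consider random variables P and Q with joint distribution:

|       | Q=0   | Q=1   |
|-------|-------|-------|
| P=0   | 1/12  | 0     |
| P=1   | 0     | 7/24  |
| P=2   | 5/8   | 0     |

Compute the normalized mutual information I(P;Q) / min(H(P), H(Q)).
Marginal P(P) (row sums):
  P(P=0) = 1/12 + 0 = 1/12
  P(P=1) = 0 + 7/24 = 7/24
  P(P=2) = 5/8 + 0 = 5/8
Marginal P(Q) (column sums):
  P(Q=0) = 1/12 + 0 + 5/8 = 17/24
  P(Q=1) = 0 + 7/24 + 0 = 7/24

H(P) = -[(1/12)·log₂(1/12) + (7/24)·log₂(7/24) + (5/8)·log₂(5/8)]
  = 0.2987 + 0.5185 + 0.4238
  = 1.2410 bits
H(Q) = -[(17/24)·log₂(17/24) + (7/24)·log₂(7/24)]
  = 0.3524 + 0.5185
  = 0.8709 bits
H(P,Q) = -[(1/12)·log₂(1/12) + (7/24)·log₂(7/24) + (5/8)·log₂(5/8)]
  = 0.2987 + 0.5185 + 0.4238
  = 1.2410 bits

I(P;Q) = H(P) + H(Q) - H(P,Q)
  = 1.2410 + 0.8709 - 1.2410
  = 0.8709 bits

min(H(P), H(Q)) = min(1.2410, 0.8709) = 0.8709 bits
Normalized MI = 0.8709 / 0.8709 = 1.0000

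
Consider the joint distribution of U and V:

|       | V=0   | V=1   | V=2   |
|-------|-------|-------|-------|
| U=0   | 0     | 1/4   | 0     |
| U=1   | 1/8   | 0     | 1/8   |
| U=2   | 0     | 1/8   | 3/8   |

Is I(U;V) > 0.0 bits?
Marginal P(U) (row sums):
  P(U=0) = 0 + 1/4 + 0 = 1/4
  P(U=1) = 1/8 + 0 + 1/8 = 1/4
  P(U=2) = 0 + 1/8 + 3/8 = 1/2
Marginal P(V) (column sums):
  P(V=0) = 0 + 1/8 + 0 = 1/8
  P(V=1) = 1/4 + 0 + 1/8 = 3/8
  P(V=2) = 0 + 1/8 + 3/8 = 1/2

H(U) = -[(1/4)·log₂(1/4) + (1/4)·log₂(1/4) + (1/2)·log₂(1/2)]
  = 0.5000 + 0.5000 + 0.5000
  = 1.5000 bits
H(V) = -[(1/8)·log₂(1/8) + (3/8)·log₂(3/8) + (1/2)·log₂(1/2)]
  = 0.3750 + 0.5306 + 0.5000
  = 1.4056 bits
H(U,V) = -[(1/4)·log₂(1/4) + (1/8)·log₂(1/8) + (1/8)·log₂(1/8) + (1/8)·log₂(1/8) + (3/8)·log₂(3/8)]
  = 0.5000 + 0.3750 + 0.3750 + 0.3750 + 0.5306
  = 2.1556 bits

I(U;V) = H(U) + H(V) - H(U,V)
  = 1.5000 + 1.4056 - 2.1556
  = 0.7500 bits

Yes. I(U;V) = 0.7500 bits, which is > 0.0 bits.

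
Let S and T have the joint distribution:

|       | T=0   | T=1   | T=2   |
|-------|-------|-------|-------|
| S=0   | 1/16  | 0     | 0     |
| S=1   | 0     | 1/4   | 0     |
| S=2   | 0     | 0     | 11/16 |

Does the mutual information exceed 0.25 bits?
Marginal P(S) (row sums):
  P(S=0) = 1/16 + 0 + 0 = 1/16
  P(S=1) = 0 + 1/4 + 0 = 1/4
  P(S=2) = 0 + 0 + 11/16 = 11/16
Marginal P(T) (column sums):
  P(T=0) = 1/16 + 0 + 0 = 1/16
  P(T=1) = 0 + 1/4 + 0 = 1/4
  P(T=2) = 0 + 0 + 11/16 = 11/16

H(S) = -[(1/16)·log₂(1/16) + (1/4)·log₂(1/4) + (11/16)·log₂(11/16)]
  = 0.2500 + 0.5000 + 0.3716
  = 1.1216 bits
H(T) = -[(1/16)·log₂(1/16) + (1/4)·log₂(1/4) + (11/16)·log₂(11/16)]
  = 0.2500 + 0.5000 + 0.3716
  = 1.1216 bits
H(S,T) = -[(1/16)·log₂(1/16) + (1/4)·log₂(1/4) + (11/16)·log₂(11/16)]
  = 0.2500 + 0.5000 + 0.3716
  = 1.1216 bits

I(S;T) = H(S) + H(T) - H(S,T)
  = 1.1216 + 1.1216 - 1.1216
  = 1.1216 bits

Yes. I(S;T) = 1.1216 bits, which is > 0.25 bits.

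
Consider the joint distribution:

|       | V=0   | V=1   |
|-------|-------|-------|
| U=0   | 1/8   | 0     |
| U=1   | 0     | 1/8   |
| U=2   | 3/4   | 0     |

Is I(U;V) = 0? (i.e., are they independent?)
Marginal P(U) (row sums):
  P(U=0) = 1/8 + 0 = 1/8
  P(U=1) = 0 + 1/8 = 1/8
  P(U=2) = 3/4 + 0 = 3/4
Marginal P(V) (column sums):
  P(V=0) = 1/8 + 0 + 3/4 = 7/8
  P(V=1) = 0 + 1/8 + 0 = 1/8

U and V are independent iff P(U=i,V=j) = P(U=i)·P(V=j) for every cell.
  P(U=0)·P(V=0) = 1/8 × 7/8 = 7/64, but P(U=0,V=0) = 1/8 ✗

No, U and V are not independent. Quantitatively, I(U;V) > 0:

H(U) = -[(1/8)·log₂(1/8) + (1/8)·log₂(1/8) + (3/4)·log₂(3/4)]
  = 0.3750 + 0.3750 + 0.3113
  = 1.0613 bits
H(V) = -[(7/8)·log₂(7/8) + (1/8)·log₂(1/8)]
  = 0.1686 + 0.3750
  = 0.5436 bits
H(U,V) = -[(1/8)·log₂(1/8) + (1/8)·log₂(1/8) + (3/4)·log₂(3/4)]
  = 0.3750 + 0.3750 + 0.3113
  = 1.0613 bits
I(U;V) = H(U) + H(V) - H(U,V) = 1.0613 + 0.5436 - 1.0613 = 0.5436 bits > 0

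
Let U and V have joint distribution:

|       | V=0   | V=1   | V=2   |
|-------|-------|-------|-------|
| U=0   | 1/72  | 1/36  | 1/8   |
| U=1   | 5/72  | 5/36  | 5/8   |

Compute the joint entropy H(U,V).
H(U,V) = -Σ P(U,V) log₂ P(U,V), summed over the non-zero cells:
H(U,V) = -[(1/72)·log₂(1/72) + (1/36)·log₂(1/36) + (1/8)·log₂(1/8) + (5/72)·log₂(5/72) + (5/36)·log₂(5/36) + (5/8)·log₂(5/8)]
  = 0.0857 + 0.1436 + 0.3750 + 0.2672 + 0.3956 + 0.4238
  = 1.6909 bits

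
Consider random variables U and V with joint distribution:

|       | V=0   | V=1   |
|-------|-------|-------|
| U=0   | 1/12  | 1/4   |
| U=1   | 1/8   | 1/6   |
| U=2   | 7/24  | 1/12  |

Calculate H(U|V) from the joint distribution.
Marginal P(V) (column sums):
  P(V=0) = 1/12 + 1/8 + 7/24 = 1/2
  P(V=1) = 1/4 + 1/6 + 1/12 = 1/2

H(U|V) = -Σ P(U,V)·log₂ P(U|V), where P(U|V) = P(U,V) / P(V)
  (U=0,V=0): P(U|V) = (1/12)/(1/2) = 1/6;  -(1/12)·log₂(1/6) = 0.2154
  (U=0,V=1): P(U|V) = (1/4)/(1/2) = 1/2;  -(1/4)·log₂(1/2) = 0.2500
  (U=1,V=0): P(U|V) = (1/8)/(1/2) = 1/4;  -(1/8)·log₂(1/4) = 0.2500
  (U=1,V=1): P(U|V) = (1/6)/(1/2) = 1/3;  -(1/6)·log₂(1/3) = 0.2642
  (U=2,V=0): P(U|V) = (7/24)/(1/2) = 7/12;  -(7/24)·log₂(7/12) = 0.2268
  (U=2,V=1): P(U|V) = (1/12)/(1/2) = 1/6;  -(1/12)·log₂(1/6) = 0.2154
H(U|V) = 0.2154 + 0.2500 + 0.2500 + 0.2642 + 0.2268 + 0.2154
  = 1.4218 bits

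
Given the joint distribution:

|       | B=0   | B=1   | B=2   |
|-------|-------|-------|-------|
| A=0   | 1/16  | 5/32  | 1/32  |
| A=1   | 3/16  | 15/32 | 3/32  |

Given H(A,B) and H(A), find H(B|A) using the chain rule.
From the chain rule: H(A,B) = H(A) + H(B|A)
Therefore: H(B|A) = H(A,B) - H(A)

H(A,B) = -[(1/16)·log₂(1/16) + (5/32)·log₂(5/32) + (1/32)·log₂(1/32) + (3/16)·log₂(3/16) + (15/32)·log₂(15/32) + (3/32)·log₂(3/32)]
  = 0.2500 + 0.4184 + 0.1563 + 0.4528 + 0.5124 + 0.3202
  = 2.1101 bits
Marginal P(A) (row sums):
  P(A=0) = 1/16 + 5/32 + 1/32 = 1/4
  P(A=1) = 3/16 + 15/32 + 3/32 = 3/4
H(A) = -[(1/4)·log₂(1/4) + (3/4)·log₂(3/4)]
  = 0.5000 + 0.3113
  = 0.8113 bits

H(B|A) = 2.1101 - 0.8113 = 1.2988 bits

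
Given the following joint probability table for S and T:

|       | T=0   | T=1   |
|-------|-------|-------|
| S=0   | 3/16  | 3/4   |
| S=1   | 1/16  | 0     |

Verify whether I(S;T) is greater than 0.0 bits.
Marginal P(S) (row sums):
  P(S=0) = 3/16 + 3/4 = 15/16
  P(S=1) = 1/16 + 0 = 1/16
Marginal P(T) (column sums):
  P(T=0) = 3/16 + 1/16 = 1/4
  P(T=1) = 3/4 + 0 = 3/4

H(S) = -[(15/16)·log₂(15/16) + (1/16)·log₂(1/16)]
  = 0.0873 + 0.2500
  = 0.3373 bits
H(T) = -[(1/4)·log₂(1/4) + (3/4)·log₂(3/4)]
  = 0.5000 + 0.3113
  = 0.8113 bits
H(S,T) = -[(3/16)·log₂(3/16) + (3/4)·log₂(3/4) + (1/16)·log₂(1/16)]
  = 0.4528 + 0.3113 + 0.2500
  = 1.0141 bits

I(S;T) = H(S) + H(T) - H(S,T)
  = 0.3373 + 0.8113 - 1.0141
  = 0.1345 bits

Yes. I(S;T) = 0.1345 bits, which is > 0.0 bits.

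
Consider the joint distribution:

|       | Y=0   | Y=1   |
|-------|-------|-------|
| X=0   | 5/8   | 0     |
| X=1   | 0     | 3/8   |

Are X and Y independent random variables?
Marginal P(X) (row sums):
  P(X=0) = 5/8 + 0 = 5/8
  P(X=1) = 0 + 3/8 = 3/8
Marginal P(Y) (column sums):
  P(Y=0) = 5/8 + 0 = 5/8
  P(Y=1) = 0 + 3/8 = 3/8

X and Y are independent iff P(X=i,Y=j) = P(X=i)·P(Y=j) for every cell.
  P(X=0)·P(Y=0) = 5/8 × 5/8 = 25/64, but P(X=0,Y=0) = 5/8 ✗

No, X and Y are not independent. Quantitatively, I(X;Y) > 0:

H(X) = -[(5/8)·log₂(5/8) + (3/8)·log₂(3/8)]
  = 0.4238 + 0.5306
  = 0.9544 bits
H(Y) = -[(5/8)·log₂(5/8) + (3/8)·log₂(3/8)]
  = 0.4238 + 0.5306
  = 0.9544 bits
H(X,Y) = -[(5/8)·log₂(5/8) + (3/8)·log₂(3/8)]
  = 0.4238 + 0.5306
  = 0.9544 bits
I(X;Y) = H(X) + H(Y) - H(X,Y) = 0.9544 + 0.9544 - 0.9544 = 0.9544 bits > 0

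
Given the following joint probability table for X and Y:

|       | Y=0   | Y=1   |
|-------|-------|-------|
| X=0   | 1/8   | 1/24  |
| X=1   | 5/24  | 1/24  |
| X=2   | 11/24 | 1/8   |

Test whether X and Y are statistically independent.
Marginal P(X) (row sums):
  P(X=0) = 1/8 + 1/24 = 1/6
  P(X=1) = 5/24 + 1/24 = 1/4
  P(X=2) = 11/24 + 1/8 = 7/12
Marginal P(Y) (column sums):
  P(Y=0) = 1/8 + 5/24 + 11/24 = 19/24
  P(Y=1) = 1/24 + 1/24 + 1/8 = 5/24

X and Y are independent iff P(X=i,Y=j) = P(X=i)·P(Y=j) for every cell.
  P(X=0)·P(Y=0) = 1/6 × 19/24 = 19/144, but P(X=0,Y=0) = 1/8 ✗

No, X and Y are not independent. Quantitatively, I(X;Y) > 0:

H(X) = -[(1/6)·log₂(1/6) + (1/4)·log₂(1/4) + (7/12)·log₂(7/12)]
  = 0.4308 + 0.5000 + 0.4536
  = 1.3844 bits
H(Y) = -[(19/24)·log₂(19/24) + (5/24)·log₂(5/24)]
  = 0.2668 + 0.4715
  = 0.7383 bits
H(X,Y) = -[(1/8)·log₂(1/8) + (1/24)·log₂(1/24) + (5/24)·log₂(5/24) + (1/24)·log₂(1/24) + (11/24)·log₂(11/24) + (1/8)·log₂(1/8)]
  = 0.3750 + 0.1910 + 0.4715 + 0.1910 + 0.5159 + 0.3750
  = 2.1194 bits
I(X;Y) = H(X) + H(Y) - H(X,Y) = 1.3844 + 0.7383 - 2.1194 = 0.0033 bits > 0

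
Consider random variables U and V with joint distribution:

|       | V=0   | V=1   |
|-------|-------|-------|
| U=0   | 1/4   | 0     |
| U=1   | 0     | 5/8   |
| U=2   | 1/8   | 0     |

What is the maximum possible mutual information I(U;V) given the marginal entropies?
The upper bound on mutual information is I(U;V) ≤ min(H(U), H(V)).

Marginal P(U) (row sums):
  P(U=0) = 1/4 + 0 = 1/4
  P(U=1) = 0 + 5/8 = 5/8
  P(U=2) = 1/8 + 0 = 1/8
Marginal P(V) (column sums):
  P(V=0) = 1/4 + 0 + 1/8 = 3/8
  P(V=1) = 0 + 5/8 + 0 = 5/8

H(U) = -[(1/4)·log₂(1/4) + (5/8)·log₂(5/8) + (1/8)·log₂(1/8)]
  = 0.5000 + 0.4238 + 0.3750
  = 1.2988 bits
H(V) = -[(3/8)·log₂(3/8) + (5/8)·log₂(5/8)]
  = 0.5306 + 0.4238
  = 0.9544 bits

Maximum possible I(U;V) = min(1.2988, 0.9544) = 0.9544 bits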